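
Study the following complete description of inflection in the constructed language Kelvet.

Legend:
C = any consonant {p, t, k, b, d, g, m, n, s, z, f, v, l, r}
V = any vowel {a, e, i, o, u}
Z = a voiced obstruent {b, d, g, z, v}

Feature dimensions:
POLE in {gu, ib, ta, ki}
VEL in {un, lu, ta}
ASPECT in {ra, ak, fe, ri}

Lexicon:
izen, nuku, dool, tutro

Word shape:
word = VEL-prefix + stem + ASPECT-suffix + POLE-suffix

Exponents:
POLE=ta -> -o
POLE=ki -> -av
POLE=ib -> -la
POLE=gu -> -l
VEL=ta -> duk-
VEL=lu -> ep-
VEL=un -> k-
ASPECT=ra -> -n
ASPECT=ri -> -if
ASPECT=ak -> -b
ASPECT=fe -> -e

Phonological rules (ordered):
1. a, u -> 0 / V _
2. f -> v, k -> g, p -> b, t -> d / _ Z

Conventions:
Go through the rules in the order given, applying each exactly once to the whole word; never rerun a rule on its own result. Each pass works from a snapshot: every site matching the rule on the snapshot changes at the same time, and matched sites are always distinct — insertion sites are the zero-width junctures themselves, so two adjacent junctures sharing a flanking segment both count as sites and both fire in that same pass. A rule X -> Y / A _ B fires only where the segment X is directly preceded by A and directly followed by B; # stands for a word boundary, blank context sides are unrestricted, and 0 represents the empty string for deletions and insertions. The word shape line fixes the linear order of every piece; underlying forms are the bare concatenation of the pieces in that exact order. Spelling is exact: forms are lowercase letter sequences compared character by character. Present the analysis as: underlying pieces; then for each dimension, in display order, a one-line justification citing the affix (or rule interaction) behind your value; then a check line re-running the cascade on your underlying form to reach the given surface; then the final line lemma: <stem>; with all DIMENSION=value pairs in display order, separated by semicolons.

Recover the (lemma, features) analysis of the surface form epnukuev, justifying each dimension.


underlying: ep-nuku-e-av
POLE=ki - signalled by the affix -av
VEL=lu - signalled by the affix ep-
ASPECT=fe - signalled by the affix -e
check: epnukueav -> epnukuev -> epnukuev
lemma: nuku; POLE=ki; VEL=lu; ASPECT=fe


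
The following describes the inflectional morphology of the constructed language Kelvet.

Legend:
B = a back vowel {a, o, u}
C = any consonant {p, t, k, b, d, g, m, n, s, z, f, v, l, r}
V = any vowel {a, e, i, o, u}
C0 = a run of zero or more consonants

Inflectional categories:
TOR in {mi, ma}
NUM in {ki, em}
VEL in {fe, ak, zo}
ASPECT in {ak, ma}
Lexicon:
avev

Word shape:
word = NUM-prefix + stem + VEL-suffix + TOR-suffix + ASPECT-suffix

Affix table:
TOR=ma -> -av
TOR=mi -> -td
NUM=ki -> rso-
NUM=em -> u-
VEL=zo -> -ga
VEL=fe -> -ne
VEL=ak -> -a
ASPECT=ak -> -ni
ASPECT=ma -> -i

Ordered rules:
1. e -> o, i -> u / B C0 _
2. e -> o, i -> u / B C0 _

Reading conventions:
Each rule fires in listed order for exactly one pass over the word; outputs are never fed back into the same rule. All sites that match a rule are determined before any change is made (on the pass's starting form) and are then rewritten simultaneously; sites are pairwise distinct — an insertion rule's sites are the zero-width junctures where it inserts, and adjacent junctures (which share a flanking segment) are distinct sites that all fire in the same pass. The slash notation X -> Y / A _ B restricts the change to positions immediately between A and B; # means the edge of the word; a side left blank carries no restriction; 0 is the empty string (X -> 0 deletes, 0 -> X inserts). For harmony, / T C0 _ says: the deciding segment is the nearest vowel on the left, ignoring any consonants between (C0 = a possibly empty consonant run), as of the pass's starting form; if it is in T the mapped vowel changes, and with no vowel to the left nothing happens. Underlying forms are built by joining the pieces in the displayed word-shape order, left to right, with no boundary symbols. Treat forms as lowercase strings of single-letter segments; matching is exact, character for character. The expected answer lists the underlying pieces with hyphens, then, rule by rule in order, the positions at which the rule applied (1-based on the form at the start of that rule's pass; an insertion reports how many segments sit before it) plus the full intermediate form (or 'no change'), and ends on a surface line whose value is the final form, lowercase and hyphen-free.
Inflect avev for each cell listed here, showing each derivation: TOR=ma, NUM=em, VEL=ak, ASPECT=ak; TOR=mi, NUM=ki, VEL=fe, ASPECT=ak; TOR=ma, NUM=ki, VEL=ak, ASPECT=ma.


cell TOR=ma, NUM=em, VEL=ak, ASPECT=ak:
underlying: u-avev-a-av-ni
1. e -> o, i -> u / B C0 _: fires at position(s) 4, 10: uavovaavnu
2. e -> o, i -> u / B C0 _: no change
surface: uavovaavnu

cell TOR=mi, NUM=ki, VEL=fe, ASPECT=ak:
underlying: rso-avev-ne-td-ni
1. e -> o, i -> u / B C0 _: fires at position(s) 6: rsoavovnetdni
2. e -> o, i -> u / B C0 _: fires at position(s) 9: rsoavovnotdni
surface: rsoavovnotdni

cell TOR=ma, NUM=ki, VEL=ak, ASPECT=ma:
underlying: rso-avev-a-av-i
1. e -> o, i -> u / B C0 _: fires at position(s) 6, 11: rsoavovaavu
2. e -> o, i -> u / B C0 _: no change
surface: rsoavovaavu


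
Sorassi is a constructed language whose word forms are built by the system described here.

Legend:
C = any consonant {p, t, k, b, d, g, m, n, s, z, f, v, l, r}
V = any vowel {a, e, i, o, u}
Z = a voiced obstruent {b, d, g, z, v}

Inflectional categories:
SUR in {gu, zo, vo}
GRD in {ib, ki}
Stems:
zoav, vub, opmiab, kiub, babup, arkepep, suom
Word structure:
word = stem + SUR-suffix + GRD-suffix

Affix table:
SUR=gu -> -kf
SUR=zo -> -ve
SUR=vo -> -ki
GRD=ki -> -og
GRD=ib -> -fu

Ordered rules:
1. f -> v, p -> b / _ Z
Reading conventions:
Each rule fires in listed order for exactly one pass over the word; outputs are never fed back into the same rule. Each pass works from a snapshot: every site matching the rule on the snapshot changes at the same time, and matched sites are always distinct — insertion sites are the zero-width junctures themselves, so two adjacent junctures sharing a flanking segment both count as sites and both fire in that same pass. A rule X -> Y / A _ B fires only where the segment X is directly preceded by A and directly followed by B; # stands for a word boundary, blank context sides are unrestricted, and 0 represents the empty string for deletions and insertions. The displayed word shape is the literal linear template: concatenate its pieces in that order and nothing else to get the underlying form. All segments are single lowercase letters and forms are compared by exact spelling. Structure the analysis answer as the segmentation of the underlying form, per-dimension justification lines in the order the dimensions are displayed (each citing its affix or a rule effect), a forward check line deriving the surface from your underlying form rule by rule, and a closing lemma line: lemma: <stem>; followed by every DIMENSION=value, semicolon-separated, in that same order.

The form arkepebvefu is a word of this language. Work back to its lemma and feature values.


underlying: arkepep-ve-fu
SUR=zo - signalled by the affix -ve
GRD=ib - signalled by the affix -fu
check: arkepepvefu -> arkepebvefu
lemma: arkepep; SUR=zo; GRD=ib


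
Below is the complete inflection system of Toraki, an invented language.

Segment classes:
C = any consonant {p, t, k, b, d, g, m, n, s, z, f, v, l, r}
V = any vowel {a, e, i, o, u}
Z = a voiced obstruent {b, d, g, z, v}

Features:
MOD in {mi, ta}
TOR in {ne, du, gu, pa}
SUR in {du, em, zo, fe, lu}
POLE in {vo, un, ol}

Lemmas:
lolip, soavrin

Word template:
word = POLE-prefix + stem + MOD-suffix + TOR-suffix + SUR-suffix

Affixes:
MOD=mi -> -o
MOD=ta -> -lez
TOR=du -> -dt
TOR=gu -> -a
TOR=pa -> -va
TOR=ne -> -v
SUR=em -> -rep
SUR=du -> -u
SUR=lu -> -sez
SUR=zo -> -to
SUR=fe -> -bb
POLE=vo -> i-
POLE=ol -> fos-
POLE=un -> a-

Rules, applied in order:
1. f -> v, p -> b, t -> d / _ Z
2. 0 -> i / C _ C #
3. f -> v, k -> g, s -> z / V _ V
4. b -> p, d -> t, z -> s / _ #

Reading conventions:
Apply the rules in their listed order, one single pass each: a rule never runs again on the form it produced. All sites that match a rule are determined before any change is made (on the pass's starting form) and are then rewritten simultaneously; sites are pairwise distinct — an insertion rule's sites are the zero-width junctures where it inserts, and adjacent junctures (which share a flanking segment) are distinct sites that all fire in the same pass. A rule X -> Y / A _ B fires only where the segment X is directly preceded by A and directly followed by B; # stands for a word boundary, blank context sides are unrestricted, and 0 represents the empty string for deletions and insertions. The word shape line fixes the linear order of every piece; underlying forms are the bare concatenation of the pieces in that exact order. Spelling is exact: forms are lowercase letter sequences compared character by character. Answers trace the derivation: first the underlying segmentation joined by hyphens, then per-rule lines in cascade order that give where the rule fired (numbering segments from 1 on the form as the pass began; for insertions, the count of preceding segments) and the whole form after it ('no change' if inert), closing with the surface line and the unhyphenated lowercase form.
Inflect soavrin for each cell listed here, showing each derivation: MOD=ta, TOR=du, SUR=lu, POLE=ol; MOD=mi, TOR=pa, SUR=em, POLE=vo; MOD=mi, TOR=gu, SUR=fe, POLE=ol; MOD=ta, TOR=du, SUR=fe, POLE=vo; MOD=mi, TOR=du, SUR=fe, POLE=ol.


cell MOD=ta, TOR=du, SUR=lu, POLE=ol:
underlying: fos-soavrin-lez-dt-sez
1. f -> v, p -> b, t -> d / _ Z: no change
2. 0 -> i / C _ C #: no change
3. f -> v, k -> g, s -> z / V _ V: no change
4. b -> p, d -> t, z -> s / _ #: fires at position(s) 18: fossoavrinlezdtses
surface: fossoavrinlezdtses

cell MOD=mi, TOR=pa, SUR=em, POLE=vo:
underlying: i-soavrin-o-va-rep
1. f -> v, p -> b, t -> d / _ Z: no change
2. 0 -> i / C _ C #: no change
3. f -> v, k -> g, s -> z / V _ V: fires at position(s) 2: izoavrinovarep
4. b -> p, d -> t, z -> s / _ #: no change
surface: izoavrinovarep

cell MOD=mi, TOR=gu, SUR=fe, POLE=ol:
underlying: fos-soavrin-o-a-bb
1. f -> v, p -> b, t -> d / _ Z: no change
2. 0 -> i / C _ C #: inserts after position(s) 13: fossoavrinoabib
3. f -> v, k -> g, s -> z / V _ V: no change
4. b -> p, d -> t, z -> s / _ #: fires at position(s) 15: fossoavrinoabip
surface: fossoavrinoabip

cell MOD=ta, TOR=du, SUR=fe, POLE=vo:
underlying: i-soavrin-lez-dt-bb
1. f -> v, p -> b, t -> d / _ Z: fires at position(s) 13: isoavrinlezddbb
2. 0 -> i / C _ C #: inserts after position(s) 14: isoavrinlezddbib
3. f -> v, k -> g, s -> z / V _ V: fires at position(s) 2: izoavrinlezddbib
4. b -> p, d -> t, z -> s / _ #: fires at position(s) 16: izoavrinlezddbip
surface: izoavrinlezddbip

cell MOD=mi, TOR=du, SUR=fe, POLE=ol:
underlying: fos-soavrin-o-dt-bb
1. f -> v, p -> b, t -> d / _ Z: fires at position(s) 13: fossoavrinoddbb
2. 0 -> i / C _ C #: inserts after position(s) 14: fossoavrinoddbib
3. f -> v, k -> g, s -> z / V _ V: no change
4. b -> p, d -> t, z -> s / _ #: fires at position(s) 16: fossoavrinoddbip
surface: fossoavrinoddbip


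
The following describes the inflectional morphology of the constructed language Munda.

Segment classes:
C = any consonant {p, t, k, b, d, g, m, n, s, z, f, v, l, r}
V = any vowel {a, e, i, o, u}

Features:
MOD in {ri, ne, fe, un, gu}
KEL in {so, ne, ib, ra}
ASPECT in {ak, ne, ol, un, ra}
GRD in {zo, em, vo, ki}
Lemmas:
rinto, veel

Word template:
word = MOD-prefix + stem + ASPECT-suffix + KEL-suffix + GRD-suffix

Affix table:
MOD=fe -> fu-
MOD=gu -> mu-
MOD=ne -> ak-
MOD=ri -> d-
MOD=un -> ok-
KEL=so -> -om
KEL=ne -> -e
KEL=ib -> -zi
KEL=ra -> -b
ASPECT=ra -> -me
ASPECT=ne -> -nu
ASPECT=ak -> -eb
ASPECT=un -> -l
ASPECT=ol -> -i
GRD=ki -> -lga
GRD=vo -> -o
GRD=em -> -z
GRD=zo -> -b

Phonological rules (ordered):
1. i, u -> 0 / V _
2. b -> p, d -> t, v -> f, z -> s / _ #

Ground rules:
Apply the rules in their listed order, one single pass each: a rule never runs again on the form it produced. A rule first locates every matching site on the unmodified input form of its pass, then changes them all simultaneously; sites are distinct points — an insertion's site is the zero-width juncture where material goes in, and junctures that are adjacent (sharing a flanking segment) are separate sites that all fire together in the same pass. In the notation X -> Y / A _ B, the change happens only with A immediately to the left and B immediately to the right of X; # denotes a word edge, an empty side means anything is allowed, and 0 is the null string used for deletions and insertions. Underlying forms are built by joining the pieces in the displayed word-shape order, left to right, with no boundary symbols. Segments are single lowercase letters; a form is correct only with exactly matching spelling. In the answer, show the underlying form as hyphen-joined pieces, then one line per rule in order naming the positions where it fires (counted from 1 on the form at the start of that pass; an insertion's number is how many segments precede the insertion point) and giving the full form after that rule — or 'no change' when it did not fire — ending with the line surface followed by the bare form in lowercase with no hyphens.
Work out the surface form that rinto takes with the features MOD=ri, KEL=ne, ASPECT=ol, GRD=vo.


underlying: d-rinto-i-e-o
1. i, u -> 0 / V _: fires at position(s) 7: drintoeo
2. b -> p, d -> t, v -> f, z -> s / _ #: no change
surface: drintoeo


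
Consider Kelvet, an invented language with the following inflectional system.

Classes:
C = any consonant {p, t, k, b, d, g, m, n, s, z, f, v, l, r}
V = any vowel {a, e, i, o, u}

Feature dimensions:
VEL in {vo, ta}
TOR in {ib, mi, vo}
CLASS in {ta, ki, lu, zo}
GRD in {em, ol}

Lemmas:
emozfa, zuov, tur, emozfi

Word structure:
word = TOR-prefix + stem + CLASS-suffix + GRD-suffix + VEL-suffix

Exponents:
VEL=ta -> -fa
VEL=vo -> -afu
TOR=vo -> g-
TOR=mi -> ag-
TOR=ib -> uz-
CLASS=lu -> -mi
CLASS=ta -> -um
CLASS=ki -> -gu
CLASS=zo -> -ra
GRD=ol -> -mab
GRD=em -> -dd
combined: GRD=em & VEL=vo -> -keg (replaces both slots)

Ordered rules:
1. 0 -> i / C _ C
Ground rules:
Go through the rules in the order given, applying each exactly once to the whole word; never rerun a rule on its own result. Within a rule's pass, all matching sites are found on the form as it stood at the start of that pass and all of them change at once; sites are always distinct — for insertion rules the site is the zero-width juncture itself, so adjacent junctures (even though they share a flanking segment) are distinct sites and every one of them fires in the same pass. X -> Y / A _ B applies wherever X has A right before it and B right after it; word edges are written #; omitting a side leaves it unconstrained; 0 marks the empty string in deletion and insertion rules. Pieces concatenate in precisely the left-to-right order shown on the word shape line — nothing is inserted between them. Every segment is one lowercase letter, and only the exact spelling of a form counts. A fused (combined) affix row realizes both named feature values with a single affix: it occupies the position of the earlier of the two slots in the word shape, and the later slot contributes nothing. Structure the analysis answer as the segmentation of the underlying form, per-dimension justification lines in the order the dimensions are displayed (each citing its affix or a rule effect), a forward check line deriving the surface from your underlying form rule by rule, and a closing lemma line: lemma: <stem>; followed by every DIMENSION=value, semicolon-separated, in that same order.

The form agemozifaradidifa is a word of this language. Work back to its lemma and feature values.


underlying: ag-emozfa-ra-dd-fa
VEL=ta - signalled by the affix -fa
TOR=mi - signalled by the affix ag-
CLASS=zo - signalled by the affix -ra
GRD=em - signalled by the affix -dd
check: agemozfaraddfa -> agemozifaradidifa
lemma: emozfa; VEL=ta; TOR=mi; CLASS=zo; GRD=em


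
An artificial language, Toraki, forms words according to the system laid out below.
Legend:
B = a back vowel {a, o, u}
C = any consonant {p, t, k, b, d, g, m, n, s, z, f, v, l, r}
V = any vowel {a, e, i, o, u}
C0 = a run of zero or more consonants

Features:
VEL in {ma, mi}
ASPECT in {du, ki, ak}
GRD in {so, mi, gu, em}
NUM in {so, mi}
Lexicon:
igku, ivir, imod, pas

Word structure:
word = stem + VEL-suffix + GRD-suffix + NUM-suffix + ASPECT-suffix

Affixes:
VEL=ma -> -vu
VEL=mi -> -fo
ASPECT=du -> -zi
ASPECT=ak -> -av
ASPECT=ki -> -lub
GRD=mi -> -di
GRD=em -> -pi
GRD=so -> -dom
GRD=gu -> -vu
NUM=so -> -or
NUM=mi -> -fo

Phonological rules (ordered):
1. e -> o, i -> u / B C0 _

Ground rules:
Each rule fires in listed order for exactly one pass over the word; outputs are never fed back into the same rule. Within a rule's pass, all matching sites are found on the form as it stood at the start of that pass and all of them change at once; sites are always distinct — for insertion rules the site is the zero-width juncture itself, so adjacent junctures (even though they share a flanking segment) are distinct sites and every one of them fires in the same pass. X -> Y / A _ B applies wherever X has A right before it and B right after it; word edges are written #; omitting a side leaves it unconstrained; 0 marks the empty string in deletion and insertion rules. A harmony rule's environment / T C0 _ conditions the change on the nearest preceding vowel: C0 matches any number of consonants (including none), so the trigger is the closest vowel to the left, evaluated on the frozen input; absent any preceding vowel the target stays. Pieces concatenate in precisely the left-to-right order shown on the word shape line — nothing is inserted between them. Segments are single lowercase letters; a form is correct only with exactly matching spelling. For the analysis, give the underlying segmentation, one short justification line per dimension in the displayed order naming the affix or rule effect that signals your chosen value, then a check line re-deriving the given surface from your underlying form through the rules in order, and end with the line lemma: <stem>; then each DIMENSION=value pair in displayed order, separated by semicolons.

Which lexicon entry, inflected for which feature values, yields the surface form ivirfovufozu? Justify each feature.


underlying: ivir-fo-vu-fo-zi
VEL=mi - signalled by the affix -fo
ASPECT=du - signalled by the affix -zi
GRD=gu - signalled by the affix -vu
NUM=mi - signalled by the affix -fo
check: ivirfovufozi -> ivirfovufozu
lemma: ivir; VEL=mi; ASPECT=du; GRD=gu; NUM=mi


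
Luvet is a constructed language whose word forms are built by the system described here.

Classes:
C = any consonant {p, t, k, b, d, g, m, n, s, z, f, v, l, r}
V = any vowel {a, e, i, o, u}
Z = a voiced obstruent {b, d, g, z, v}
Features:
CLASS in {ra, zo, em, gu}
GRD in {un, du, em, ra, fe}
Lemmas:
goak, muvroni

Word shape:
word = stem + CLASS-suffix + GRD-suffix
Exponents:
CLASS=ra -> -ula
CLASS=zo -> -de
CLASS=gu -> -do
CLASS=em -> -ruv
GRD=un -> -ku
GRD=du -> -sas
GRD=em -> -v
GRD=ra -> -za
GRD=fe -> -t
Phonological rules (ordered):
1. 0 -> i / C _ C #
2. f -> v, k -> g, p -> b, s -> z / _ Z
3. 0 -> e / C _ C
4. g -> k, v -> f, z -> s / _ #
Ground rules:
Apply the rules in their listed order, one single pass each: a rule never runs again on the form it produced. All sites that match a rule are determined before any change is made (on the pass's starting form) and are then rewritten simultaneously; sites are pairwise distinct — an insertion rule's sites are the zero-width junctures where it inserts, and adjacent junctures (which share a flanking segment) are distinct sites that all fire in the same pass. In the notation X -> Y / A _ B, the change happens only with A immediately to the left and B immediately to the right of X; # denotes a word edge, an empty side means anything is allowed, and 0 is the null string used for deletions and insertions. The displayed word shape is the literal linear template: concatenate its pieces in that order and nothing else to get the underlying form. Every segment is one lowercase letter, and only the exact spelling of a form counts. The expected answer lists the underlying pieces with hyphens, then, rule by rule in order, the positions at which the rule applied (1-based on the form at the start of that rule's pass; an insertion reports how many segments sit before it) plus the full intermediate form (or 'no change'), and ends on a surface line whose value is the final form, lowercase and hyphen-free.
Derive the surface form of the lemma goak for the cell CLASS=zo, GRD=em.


underlying: goak-de-v
1. 0 -> i / C _ C #: no change
2. f -> v, k -> g, p -> b, s -> z / _ Z: fires at position(s) 4: goagdev
3. 0 -> e / C _ C: inserts after position(s) 4: goagedev
4. g -> k, v -> f, z -> s / _ #: fires at position(s) 8: goagedef
surface: goagedef


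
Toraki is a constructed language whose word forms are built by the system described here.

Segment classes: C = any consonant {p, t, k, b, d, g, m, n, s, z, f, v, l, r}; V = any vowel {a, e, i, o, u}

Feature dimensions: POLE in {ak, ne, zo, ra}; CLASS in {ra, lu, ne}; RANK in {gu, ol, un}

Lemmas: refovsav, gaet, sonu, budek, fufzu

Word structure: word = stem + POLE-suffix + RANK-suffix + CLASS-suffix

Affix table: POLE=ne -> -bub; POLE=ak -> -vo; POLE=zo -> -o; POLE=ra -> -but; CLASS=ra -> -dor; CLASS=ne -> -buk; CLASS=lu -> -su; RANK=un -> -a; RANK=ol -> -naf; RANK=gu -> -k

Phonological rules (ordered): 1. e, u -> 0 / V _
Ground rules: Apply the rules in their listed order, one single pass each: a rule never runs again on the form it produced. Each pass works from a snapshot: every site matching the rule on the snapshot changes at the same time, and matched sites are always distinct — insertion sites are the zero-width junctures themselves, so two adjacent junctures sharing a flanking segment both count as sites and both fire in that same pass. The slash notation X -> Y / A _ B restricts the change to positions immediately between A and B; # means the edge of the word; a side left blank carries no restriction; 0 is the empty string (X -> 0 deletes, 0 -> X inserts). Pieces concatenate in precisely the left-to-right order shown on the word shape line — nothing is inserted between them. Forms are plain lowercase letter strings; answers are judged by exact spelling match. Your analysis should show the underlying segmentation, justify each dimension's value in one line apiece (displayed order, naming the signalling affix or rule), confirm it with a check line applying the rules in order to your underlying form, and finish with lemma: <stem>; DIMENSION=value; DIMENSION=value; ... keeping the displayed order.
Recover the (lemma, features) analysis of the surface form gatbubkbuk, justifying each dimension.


underlying: gaet-bub-k-buk
POLE=ne - signalled by the affix -bub
CLASS=ne - signalled by the affix -buk
RANK=gu - signalled by the affix -k
check: gaetbubkbuk -> gatbubkbuk
lemma: gaet; POLE=ne; CLASS=ne; RANK=gu


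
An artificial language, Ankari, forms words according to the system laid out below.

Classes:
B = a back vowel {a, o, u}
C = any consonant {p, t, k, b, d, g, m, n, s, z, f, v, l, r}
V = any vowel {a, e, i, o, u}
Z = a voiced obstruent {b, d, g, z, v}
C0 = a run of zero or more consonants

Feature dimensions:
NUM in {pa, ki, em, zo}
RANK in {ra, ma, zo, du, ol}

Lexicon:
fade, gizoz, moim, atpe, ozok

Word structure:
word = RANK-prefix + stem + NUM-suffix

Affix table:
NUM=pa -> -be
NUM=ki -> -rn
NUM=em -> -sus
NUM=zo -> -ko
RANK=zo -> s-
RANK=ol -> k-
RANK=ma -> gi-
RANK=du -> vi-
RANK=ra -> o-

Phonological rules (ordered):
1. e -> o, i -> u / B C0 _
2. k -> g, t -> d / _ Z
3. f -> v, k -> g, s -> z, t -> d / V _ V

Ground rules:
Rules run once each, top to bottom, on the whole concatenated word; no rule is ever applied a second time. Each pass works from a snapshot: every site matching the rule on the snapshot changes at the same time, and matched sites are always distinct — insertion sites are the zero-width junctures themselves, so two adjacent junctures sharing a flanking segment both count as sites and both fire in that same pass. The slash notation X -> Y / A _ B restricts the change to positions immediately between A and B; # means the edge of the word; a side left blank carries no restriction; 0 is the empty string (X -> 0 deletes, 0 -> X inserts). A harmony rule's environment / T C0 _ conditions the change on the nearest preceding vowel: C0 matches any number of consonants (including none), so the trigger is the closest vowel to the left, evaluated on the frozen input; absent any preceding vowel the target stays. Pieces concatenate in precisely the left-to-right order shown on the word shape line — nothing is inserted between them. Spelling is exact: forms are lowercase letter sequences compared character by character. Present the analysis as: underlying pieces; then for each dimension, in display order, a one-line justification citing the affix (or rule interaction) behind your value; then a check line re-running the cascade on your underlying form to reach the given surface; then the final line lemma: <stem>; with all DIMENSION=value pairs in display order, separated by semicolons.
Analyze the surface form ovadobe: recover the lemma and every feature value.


underlying: o-fade-be
NUM=pa - signalled by the affix -be
RANK=ra - signalled by the affix o-
check: ofadebe -> ofadobe -> ofadobe -> ovadobe
lemma: fade; NUM=pa; RANK=ra


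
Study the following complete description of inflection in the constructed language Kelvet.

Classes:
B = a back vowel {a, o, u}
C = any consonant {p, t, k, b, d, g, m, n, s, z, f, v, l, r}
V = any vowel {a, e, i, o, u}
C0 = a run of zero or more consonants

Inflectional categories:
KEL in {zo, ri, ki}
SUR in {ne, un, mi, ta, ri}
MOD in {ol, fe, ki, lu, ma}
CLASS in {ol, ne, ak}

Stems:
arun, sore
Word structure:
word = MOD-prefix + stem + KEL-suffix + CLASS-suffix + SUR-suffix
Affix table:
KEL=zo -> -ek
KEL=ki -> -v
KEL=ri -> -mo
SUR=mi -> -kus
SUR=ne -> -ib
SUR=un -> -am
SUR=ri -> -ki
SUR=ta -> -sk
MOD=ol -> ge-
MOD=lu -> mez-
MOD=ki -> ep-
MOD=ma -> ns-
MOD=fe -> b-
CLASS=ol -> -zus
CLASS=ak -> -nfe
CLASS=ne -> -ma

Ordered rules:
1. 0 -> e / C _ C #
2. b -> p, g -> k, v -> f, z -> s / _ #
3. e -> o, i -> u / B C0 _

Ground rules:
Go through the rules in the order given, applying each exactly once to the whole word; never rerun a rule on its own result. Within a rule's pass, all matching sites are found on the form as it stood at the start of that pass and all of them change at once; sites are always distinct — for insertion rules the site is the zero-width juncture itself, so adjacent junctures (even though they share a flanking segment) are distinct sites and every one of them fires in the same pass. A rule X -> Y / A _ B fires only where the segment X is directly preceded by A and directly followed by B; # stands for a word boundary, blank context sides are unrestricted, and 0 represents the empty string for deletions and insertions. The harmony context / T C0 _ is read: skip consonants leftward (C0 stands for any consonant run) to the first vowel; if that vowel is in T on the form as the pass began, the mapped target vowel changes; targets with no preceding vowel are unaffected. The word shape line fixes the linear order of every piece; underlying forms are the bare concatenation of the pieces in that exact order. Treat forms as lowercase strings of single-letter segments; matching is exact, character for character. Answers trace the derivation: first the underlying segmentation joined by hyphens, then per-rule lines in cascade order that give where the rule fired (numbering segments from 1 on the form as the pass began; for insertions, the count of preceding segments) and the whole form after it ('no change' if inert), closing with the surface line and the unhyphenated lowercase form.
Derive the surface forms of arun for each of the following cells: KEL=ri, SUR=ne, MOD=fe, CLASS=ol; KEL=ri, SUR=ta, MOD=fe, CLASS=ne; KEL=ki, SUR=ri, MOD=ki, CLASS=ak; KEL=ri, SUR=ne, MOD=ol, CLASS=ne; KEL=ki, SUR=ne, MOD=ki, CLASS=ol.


cell KEL=ri, SUR=ne, MOD=fe, CLASS=ol:
underlying: b-arun-mo-zus-ib
1. 0 -> e / C _ C #: no change
2. b -> p, g -> k, v -> f, z -> s / _ #: fires at position(s) 12: barunmozusip
3. e -> o, i -> u / B C0 _: fires at position(s) 11: barunmozusup
surface: barunmozusup

cell KEL=ri, SUR=ta, MOD=fe, CLASS=ne:
underlying: b-arun-mo-ma-sk
1. 0 -> e / C _ C #: inserts after position(s) 10: barunmomasek
2. b -> p, g -> k, v -> f, z -> s / _ #: no change
3. e -> o, i -> u / B C0 _: fires at position(s) 11: barunmomasok
surface: barunmomasok

cell KEL=ki, SUR=ri, MOD=ki, CLASS=ak:
underlying: ep-arun-v-nfe-ki
1. 0 -> e / C _ C #: no change
2. b -> p, g -> k, v -> f, z -> s / _ #: no change
3. e -> o, i -> u / B C0 _: fires at position(s) 10: eparunvnfoki
surface: eparunvnfoki

cell KEL=ri, SUR=ne, MOD=ol, CLASS=ne:
underlying: ge-arun-mo-ma-ib
1. 0 -> e / C _ C #: no change
2. b -> p, g -> k, v -> f, z -> s / _ #: fires at position(s) 12: gearunmomaip
3. e -> o, i -> u / B C0 _: fires at position(s) 11: gearunmomaup
surface: gearunmomaup

cell KEL=ki, SUR=ne, MOD=ki, CLASS=ol:
underlying: ep-arun-v-zus-ib
1. 0 -> e / C _ C #: no change
2. b -> p, g -> k, v -> f, z -> s / _ #: fires at position(s) 12: eparunvzusip
3. e -> o, i -> u / B C0 _: fires at position(s) 11: eparunvzusup
surface: eparunvzusup


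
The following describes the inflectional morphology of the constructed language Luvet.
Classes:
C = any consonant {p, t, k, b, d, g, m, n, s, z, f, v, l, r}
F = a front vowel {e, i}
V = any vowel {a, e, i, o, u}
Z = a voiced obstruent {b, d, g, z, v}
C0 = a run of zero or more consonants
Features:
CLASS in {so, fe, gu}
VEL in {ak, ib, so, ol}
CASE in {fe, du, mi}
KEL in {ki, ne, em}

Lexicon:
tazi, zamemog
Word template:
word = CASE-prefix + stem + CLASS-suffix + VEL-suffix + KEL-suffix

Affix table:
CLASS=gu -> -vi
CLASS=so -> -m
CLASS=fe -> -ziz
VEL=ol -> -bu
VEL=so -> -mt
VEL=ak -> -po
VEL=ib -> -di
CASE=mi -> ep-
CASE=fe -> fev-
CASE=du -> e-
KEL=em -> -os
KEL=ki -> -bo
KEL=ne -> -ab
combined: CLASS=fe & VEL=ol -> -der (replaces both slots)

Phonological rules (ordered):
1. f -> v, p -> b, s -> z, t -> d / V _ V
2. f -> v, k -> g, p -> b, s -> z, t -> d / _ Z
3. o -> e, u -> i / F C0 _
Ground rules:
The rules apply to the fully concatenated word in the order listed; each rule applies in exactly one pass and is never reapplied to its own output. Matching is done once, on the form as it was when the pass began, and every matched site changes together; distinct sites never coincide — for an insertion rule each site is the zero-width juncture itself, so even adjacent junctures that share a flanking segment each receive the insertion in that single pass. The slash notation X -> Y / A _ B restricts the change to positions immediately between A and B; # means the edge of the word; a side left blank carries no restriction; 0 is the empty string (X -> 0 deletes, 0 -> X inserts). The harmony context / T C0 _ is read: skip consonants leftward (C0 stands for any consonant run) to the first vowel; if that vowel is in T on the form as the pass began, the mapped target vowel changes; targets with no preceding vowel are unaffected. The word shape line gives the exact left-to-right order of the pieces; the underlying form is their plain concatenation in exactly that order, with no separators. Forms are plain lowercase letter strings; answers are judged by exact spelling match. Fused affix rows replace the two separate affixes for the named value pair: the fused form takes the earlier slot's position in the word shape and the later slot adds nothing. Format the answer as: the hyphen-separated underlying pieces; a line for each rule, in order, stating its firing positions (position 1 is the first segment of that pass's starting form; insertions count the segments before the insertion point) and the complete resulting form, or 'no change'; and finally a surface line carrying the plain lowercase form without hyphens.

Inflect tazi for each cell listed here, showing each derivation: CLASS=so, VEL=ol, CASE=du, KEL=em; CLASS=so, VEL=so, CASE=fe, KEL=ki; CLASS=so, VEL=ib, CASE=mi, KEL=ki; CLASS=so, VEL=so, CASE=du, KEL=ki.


cell CLASS=so, VEL=ol, CASE=du, KEL=em:
underlying: e-tazi-m-bu-os
1. f -> v, p -> b, s -> z, t -> d / V _ V: fires at position(s) 2: edazimbuos
2. f -> v, k -> g, p -> b, s -> z, t -> d / _ Z: no change
3. o -> e, u -> i / F C0 _: fires at position(s) 8: edazimbios
surface: edazimbios

cell CLASS=so, VEL=so, CASE=fe, KEL=ki:
underlying: fev-tazi-m-mt-bo
1. f -> v, p -> b, s -> z, t -> d / V _ V: no change
2. f -> v, k -> g, p -> b, s -> z, t -> d / _ Z: fires at position(s) 10: fevtazimmdbo
3. o -> e, u -> i / F C0 _: fires at position(s) 12: fevtazimmdbe
surface: fevtazimmdbe

cell CLASS=so, VEL=ib, CASE=mi, KEL=ki:
underlying: ep-tazi-m-di-bo
1. f -> v, p -> b, s -> z, t -> d / V _ V: no change
2. f -> v, k -> g, p -> b, s -> z, t -> d / _ Z: no change
3. o -> e, u -> i / F C0 _: fires at position(s) 11: eptazimdibe
surface: eptazimdibe

cell CLASS=so, VEL=so, CASE=du, KEL=ki:
underlying: e-tazi-m-mt-bo
1. f -> v, p -> b, s -> z, t -> d / V _ V: fires at position(s) 2: edazimmtbo
2. f -> v, k -> g, p -> b, s -> z, t -> d / _ Z: fires at position(s) 8: edazimmdbo
3. o -> e, u -> i / F C0 _: fires at position(s) 10: edazimmdbe
surface: edazimmdbe


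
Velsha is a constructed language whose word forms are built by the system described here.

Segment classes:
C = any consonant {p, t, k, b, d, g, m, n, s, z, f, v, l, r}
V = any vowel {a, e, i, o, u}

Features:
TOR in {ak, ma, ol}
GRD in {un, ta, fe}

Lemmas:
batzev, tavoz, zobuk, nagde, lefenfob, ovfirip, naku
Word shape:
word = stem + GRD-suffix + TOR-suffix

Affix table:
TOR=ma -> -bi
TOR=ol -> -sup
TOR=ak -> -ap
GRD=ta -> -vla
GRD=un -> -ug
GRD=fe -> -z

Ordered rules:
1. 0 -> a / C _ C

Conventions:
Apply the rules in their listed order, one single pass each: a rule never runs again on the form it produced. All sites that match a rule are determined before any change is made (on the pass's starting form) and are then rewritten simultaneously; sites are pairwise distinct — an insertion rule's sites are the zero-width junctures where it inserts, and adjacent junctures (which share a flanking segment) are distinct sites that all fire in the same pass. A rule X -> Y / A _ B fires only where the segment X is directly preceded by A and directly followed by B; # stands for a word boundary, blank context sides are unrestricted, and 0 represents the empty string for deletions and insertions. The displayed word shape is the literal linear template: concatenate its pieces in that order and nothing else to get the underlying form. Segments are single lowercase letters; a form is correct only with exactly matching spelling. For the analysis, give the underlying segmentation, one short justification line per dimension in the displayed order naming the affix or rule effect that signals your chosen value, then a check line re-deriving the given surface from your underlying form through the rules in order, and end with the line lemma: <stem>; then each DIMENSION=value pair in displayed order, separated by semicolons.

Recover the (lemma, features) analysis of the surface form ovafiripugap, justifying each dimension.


underlying: ovfirip-ug-ap
TOR=ak - signalled by the affix -ap
GRD=un - signalled by the affix -ug
check: ovfiripugap -> ovafiripugap
lemma: ovfirip; TOR=ak; GRD=un


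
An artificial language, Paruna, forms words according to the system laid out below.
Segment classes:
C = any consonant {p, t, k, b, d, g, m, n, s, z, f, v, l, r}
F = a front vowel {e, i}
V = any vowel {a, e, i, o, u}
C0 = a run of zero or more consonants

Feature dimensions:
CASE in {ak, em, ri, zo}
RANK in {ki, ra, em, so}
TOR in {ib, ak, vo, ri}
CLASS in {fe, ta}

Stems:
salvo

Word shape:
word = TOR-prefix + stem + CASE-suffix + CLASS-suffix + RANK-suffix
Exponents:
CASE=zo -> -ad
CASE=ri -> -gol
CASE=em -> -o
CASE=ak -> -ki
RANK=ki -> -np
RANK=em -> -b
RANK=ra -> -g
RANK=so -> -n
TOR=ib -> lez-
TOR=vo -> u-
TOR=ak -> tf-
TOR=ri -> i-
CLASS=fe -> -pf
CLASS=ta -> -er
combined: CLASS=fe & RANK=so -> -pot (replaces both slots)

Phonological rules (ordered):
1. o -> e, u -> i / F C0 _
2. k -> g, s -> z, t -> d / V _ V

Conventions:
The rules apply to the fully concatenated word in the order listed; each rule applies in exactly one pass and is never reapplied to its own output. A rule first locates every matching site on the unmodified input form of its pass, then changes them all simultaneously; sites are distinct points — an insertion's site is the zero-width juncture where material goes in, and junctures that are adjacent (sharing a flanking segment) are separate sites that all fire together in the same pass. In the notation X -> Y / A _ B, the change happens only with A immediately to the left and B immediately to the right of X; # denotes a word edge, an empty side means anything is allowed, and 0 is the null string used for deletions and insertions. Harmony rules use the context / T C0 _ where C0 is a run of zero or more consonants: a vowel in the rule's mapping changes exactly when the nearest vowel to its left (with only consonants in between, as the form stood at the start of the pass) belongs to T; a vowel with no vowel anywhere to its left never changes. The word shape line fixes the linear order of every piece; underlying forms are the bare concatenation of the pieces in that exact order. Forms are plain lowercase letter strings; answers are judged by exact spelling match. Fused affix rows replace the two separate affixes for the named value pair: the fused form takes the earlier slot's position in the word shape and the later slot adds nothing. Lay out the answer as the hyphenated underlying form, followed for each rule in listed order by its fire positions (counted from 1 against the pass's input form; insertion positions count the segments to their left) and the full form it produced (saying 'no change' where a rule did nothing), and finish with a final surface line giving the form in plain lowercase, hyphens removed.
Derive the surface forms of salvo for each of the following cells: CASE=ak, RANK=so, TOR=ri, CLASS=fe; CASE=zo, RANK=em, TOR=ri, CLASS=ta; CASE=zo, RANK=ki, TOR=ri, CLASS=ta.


cell CASE=ak, RANK=so, TOR=ri, CLASS=fe:
underlying: i-salvo-ki-pot
1. o -> e, u -> i / F C0 _: fires at position(s) 10: isalvokipet
2. k -> g, s -> z, t -> d / V _ V: fires at position(s) 2, 7: izalvogipet
surface: izalvogipet

cell CASE=zo, RANK=em, TOR=ri, CLASS=ta:
underlying: i-salvo-ad-er-b
1. o -> e, u -> i / F C0 _: no change
2. k -> g, s -> z, t -> d / V _ V: fires at position(s) 2: izalvoaderb
surface: izalvoaderb

cell CASE=zo, RANK=ki, TOR=ri, CLASS=ta:
underlying: i-salvo-ad-er-np
1. o -> e, u -> i / F C0 _: no change
2. k -> g, s -> z, t -> d / V _ V: fires at position(s) 2: izalvoadernp
surface: izalvoadernp


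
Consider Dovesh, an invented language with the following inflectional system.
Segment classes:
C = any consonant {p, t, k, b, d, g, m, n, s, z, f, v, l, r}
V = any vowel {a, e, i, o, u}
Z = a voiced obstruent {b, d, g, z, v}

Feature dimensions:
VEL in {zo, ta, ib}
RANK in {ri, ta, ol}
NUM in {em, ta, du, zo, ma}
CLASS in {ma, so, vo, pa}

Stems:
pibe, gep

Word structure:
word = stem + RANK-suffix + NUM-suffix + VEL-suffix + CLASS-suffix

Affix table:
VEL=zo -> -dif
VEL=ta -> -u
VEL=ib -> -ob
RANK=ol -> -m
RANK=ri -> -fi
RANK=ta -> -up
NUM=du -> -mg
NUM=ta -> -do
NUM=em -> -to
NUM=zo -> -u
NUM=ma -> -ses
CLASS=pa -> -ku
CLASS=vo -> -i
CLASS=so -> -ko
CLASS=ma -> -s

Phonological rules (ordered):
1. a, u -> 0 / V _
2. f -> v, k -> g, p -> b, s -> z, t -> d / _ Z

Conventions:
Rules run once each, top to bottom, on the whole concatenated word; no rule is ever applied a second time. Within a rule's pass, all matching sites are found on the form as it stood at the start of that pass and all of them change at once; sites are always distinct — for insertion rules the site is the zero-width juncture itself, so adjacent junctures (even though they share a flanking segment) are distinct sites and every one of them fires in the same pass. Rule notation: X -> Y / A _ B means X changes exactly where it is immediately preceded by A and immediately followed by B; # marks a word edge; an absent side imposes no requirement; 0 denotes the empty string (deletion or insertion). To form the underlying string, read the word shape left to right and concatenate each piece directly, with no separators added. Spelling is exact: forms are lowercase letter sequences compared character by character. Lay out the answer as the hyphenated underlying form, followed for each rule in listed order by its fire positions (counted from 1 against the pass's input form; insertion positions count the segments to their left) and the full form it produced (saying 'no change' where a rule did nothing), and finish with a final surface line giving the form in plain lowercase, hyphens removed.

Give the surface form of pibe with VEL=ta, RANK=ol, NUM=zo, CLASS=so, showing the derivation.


underlying: pibe-m-u-u-ko
1. a, u -> 0 / V _: fires at position(s) 7: pibemuko
2. f -> v, k -> g, p -> b, s -> z, t -> d / _ Z: no change
surface: pibemuko
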